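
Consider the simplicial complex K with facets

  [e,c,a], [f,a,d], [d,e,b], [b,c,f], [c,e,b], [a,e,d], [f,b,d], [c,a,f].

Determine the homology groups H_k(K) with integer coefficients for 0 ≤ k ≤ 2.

H_0 ≅ Z,  H_1 = 0,  H_2 ≅ Z.

Fix the vertex order a < b < c < d < e < f and write every simplex with vertices in increasing order. Then dim K = 2 and the simplices of K are:

  0-simplices (6): a, b, c, d, e, f
  1-simplices (12): ac, ad, ae, af, bc, bd, be, bf, ce, cf, de, df
  2-simplices (8): ace, acf, ade, adf, bce, bcf, bde, bdf

giving chain groups C_0 ≅ Z^6, C_1 ≅ Z^12, C_2 ≅ Z^8.

The boundary map ∂_1: C_1 → C_0 is given by ∂[p,q] = [q] − [p]. For instance
  ∂ac = c − a.
As a 6×12 matrix over Z this has rank 5, with invariant factors (1,1,1,1,1).

∂_2: C_2 → C_1 sends each 2-simplex [p,q,r] to [q,r] − [p,r] + [p,q]. For instance
  ∂ace = ce − ae + ac,
  ∂bdf = df − bf + bd.
The 12×8 boundary matrix has rank 7 and Smith normal form diag(1,1,1,1,1,1,1).

Computing H_k = (kernel of ∂_k) / (image of ∂_{k+1}):

  H_0: rank C_0 − rank ∂_1 = 6 − 5 = 1, and the invariant factors of ∂_1 are all 1, so H_0 = Z.
  H_1: rank ker ∂_1 − rank ∂_2 = (12 − 5) − 7 = 0, and the invariant factors of ∂_2 are all 1, so H_1 = 0.
  H_2: rank ker ∂_2 − rank ∂_3 = (8 − 7) − 0 = 1, and there is no ∂_3, so H_2 = Z.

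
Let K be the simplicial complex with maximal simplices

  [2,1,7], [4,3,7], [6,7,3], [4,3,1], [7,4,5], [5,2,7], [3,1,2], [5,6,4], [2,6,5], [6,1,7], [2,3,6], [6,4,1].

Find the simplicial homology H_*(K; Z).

We work with the vertex ordering 1 < 2 < 3 < 4 < 5 < 6 < 7. The simplices of K, each written with vertices in increasing order, are:

  0-simplices (7): [1], [2], [3], [4], [5], [6], [7]
  1-simplices (18): [1,2], [1,3], [1,4], [1,6], [1,7], [2,3], [2,5], [2,6], [2,7], [3,4], [3,6], [3,7], [4,5], [4,6], [4,7], [5,6], [5,7], [6,7]
  2-simplices (12): [1,2,3], [1,2,7], [1,3,4], [1,4,6], [1,6,7], [2,3,6], [2,5,6], [2,5,7], [3,4,7], [3,6,7], [4,5,6], [4,5,7]

giving chain groups C_0 ≅ Z^7, C_1 ≅ Z^18, C_2 ≅ Z^12.

Boundary ∂_1: C_1 → C_0 is given by ∂[p,q] = [q] − [p].
This gives a 7×18 integer matrix of rank 6; reducing to Smith normal form yields diagonal entries (1,1,1,1,1,1).

∂_2: C_2 → C_1 sends each 2-simplex [p,q,r] to [q,r] − [p,r] + [p,q]. For instance
  ∂[1,3,4] = [3,4] − [1,4] + [1,3],
  ∂[1,4,6] = [4,6] − [1,6] + [1,4].
This gives a 18×12 integer matrix of rank 12; reducing to Smith normal form yields diagonal entries (1,1,1,1,1,1,1,1,1,1,1,2).

Computing H_k = (kernel of ∂_k) / (image of ∂_{k+1}):

  H_0: rank C_0 − rank ∂_1 = 7 − 6 = 1, and the invariant factors of ∂_1 are all 1, so H_0 = Z.
  H_1: rank ker ∂_1 − rank ∂_2 = (18 − 6) − 12 = 0, and ∂_2 has invariant factor 2 > 1, so H_1 = Z_2.
  H_2: rank ker ∂_2 − rank ∂_3 = (12 − 12) − 0 = 0, and there is no ∂_3, so H_2 = 0.

As a check, the Euler characteristic is 7 − 18 + 12 = 1, which agrees with 1 − 0 + 0 = 1.

H_0 ≅ Z,  H_1 ≅ Z_2,  H_2 = 0.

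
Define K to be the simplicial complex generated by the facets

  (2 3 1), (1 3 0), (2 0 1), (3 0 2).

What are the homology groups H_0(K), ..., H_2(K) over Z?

H_0 ≅ Z,  H_1 = 0,  H_2 ≅ Z.

Fix the vertex order 0 < 1 < 2 < 3 and write every simplex with vertices in increasing order. Then dim K = 2 and the simplices of K are:

  0-simplices (4): [0], [1], [2], [3]
  1-simplices (6): [0,1], [0,2], [0,3], [1,2], [1,3], [2,3]
  2-simplices (4): [0,1,2], [0,1,3], [0,2,3], [1,2,3]

Hence C_0 ≅ Z^4, C_1 ≅ Z^6, C_2 ≅ Z^4.

The boundary map ∂_1: C_1 → C_0 maps an edge to its endpoints' difference, ∂[p,q] = q − p.
This gives a 4×6 integer matrix of rank 3; reducing to Smith normal form yields diagonal entries (1,1,1).

∂_2: C_2 → C_1 maps a triangle to the signed sum of its edges. For instance
  ∂[0,1,3] = [1,3] − [0,3] + [0,1],
  ∂[0,2,3] = [2,3] − [0,3] + [0,2].
The resulting 6×4 matrix has rank 3, and its Smith normal form has invariant factors (1,1,1).

Computing H_k = (kernel of ∂_k) / (image of ∂_{k+1}):

  H_0: rank C_0 − rank ∂_1 = 4 − 3 = 1, and the invariant factors of ∂_1 are all 1, so H_0 = Z.
  H_1: rank ker ∂_1 − rank ∂_2 = (6 − 3) − 3 = 0, and the invariant factors of ∂_2 are all 1, so H_1 = 0.
  H_2: rank ker ∂_2 − rank ∂_3 = (4 − 3) − 0 = 1, and there is no ∂_3, so H_2 = Z.

As a check, the Euler characteristic is 4 − 6 + 4 = 2, which agrees with 1 − 0 + 1 = 2.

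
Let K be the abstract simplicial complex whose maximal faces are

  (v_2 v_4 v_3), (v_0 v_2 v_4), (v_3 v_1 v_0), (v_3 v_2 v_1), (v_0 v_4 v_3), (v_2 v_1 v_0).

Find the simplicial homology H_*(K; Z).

H_0 = Z,  H_1 = 0,  H_2 = Z.

K has 5 vertices, 9 edges, 6 triangles.
rank ∂_0 = 0, rank ∂_1 = 4 ⇒ b_0 = 5 − 0 − 4 = 1; all invariant factors of ∂_1 are 1 so no torsion. So H_0 ≅ Z.
rank ∂_1 = 4, rank ∂_2 = 5 ⇒ b_1 = 9 − 4 − 5 = 0; all invariant factors of ∂_2 are 1 so no torsion. So H_1 ≅ 0.
rank ∂_2 = 5, rank ∂_3 = 0 ⇒ b_2 = 6 − 5 − 0 = 1. So H_2 ≅ Z.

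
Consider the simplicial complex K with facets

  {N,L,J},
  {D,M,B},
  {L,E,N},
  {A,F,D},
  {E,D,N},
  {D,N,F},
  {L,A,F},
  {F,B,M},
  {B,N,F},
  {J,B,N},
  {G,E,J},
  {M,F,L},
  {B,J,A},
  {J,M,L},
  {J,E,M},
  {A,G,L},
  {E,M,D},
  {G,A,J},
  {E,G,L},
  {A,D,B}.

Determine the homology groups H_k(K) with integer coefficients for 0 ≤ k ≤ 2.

H_0 = Z,  H_1 = Z ⊕ Z/2,  H_2 = 0.

We work with the vertex ordering A < B < D < E < F < G < J < L < M < N. The simplices of K, each written with vertices in increasing order, are:

  0-simplices (10): A, B, D, E, F, G, J, L, M, N
  1-simplices (30): AB, AD, AF, AG, AJ, AL, BD, BF, BJ, BM, BN, DE, DF, DM, DN, EG, EJ, EL, EM, EN, FL, FM, FN, GJ, GL, JL, JM, JN, LM, LN
  2-simplices (20): ABD, ABJ, ADF, AFL, AGJ, AGL, BDM, BFM, BFN, BJN, DEM, DEN, DFN, EGJ, EGL, EJM, ELN, FLM, JLM, JLN

so the chain groups are C_0 ≅ Z^10, C_1 ≅ Z^30, C_2 ≅ Z^20.

∂_1: C_1 → C_0 sends each edge [p,q] (with p < q) to q − p. For instance
  ∂AL = L − A.
The resulting 10×30 matrix has rank 9, and its Smith normal form has invariant factors (1,1,1,1,1,1,1,1,1).

∂_2: C_2 → C_1 sends each 2-simplex [p,q,r] to [q,r] − [p,r] + [p,q]. For instance
  ∂BDM = DM − BM + BD,
  ∂ELN = LN − EN + EL.
The resulting 30×20 matrix has rank 20, and its Smith normal form has invariant factors (1,1,1,1,1,1,1,1,1,1,1,1,1,1,1,1,1,1,1,2).

Computing H_k = (kernel of ∂_k) / (image of ∂_{k+1}):

  H_0: rank C_0 − rank ∂_1 = 10 − 9 = 1, and the invariant factors of ∂_1 are all 1, so H_0 = Z.
  H_1: rank ker ∂_1 − rank ∂_2 = (30 − 9) − 20 = 1, and ∂_2 has invariant factor 2 > 1, so H_1 = Z ⊕ Z/2.
  H_2: rank ker ∂_2 − rank ∂_3 = (20 − 20) − 0 = 0, and there is no ∂_3, so H_2 = 0.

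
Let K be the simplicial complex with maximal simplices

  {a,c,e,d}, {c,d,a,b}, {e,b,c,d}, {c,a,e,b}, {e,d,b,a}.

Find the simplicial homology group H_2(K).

H_2 ≅ 0.

K has 5 vertices, 10 edges, 10 triangles, 5 3-simplices.
rank ∂_2 = 6, rank ∂_3 = 4 ⇒ b_2 = 10 − 6 − 4 = 0; all invariant factors of ∂_3 are 1 so no torsion. So H_2 ≅ 0.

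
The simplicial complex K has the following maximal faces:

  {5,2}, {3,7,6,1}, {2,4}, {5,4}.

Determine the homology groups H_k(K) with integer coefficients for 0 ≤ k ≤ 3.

H_0 ≅ Z^2,  H_1 ≅ Z,  H_2 = 0,  H_3 = 0.

Fix the vertex order 1 < 2 < 3 < 4 < 5 < 6 < 7 and write every simplex with vertices in increasing order. Then dim K = 3 and the simplices of K are:

  0-simplices (7): [1], [2], [3], [4], [5], [6], [7]
  1-simplices (9): [1,3], [1,6], [1,7], [2,4], [2,5], [3,6], [3,7], [4,5], [6,7]
  2-simplices (4): [1,3,6], [1,3,7], [1,6,7], [3,6,7]
  3-simplices (1): [1,3,6,7]

giving chain groups C_0 ≅ Z^7, C_1 ≅ Z^9, C_2 ≅ Z^4, C_3 ≅ Z^1.

Boundary ∂_1: C_1 → C_0 sends each edge [p,q] (with p < q) to q − p. For instance
  ∂[4,5] = [5] − [4].
As a 7×9 matrix over Z this has rank 5, with invariant factors (1,1,1,1,1).

Boundary ∂_2: C_2 → C_1 maps a triangle to the signed sum of its edges. For instance
  ∂[1,3,6] = [3,6] − [1,6] + [1,3],
  ∂[3,6,7] = [6,7] − [3,7] + [3,6].
The 9×4 boundary matrix has rank 3 and Smith normal form diag(1,1,1).

The boundary map ∂_3: C_3 → C_2 sends each 3-simplex σ to the alternating sum Σ_i (−1)^i (σ with its i-th vertex removed). For instance
  ∂[1,3,6,7] = [3,6,7] − [1,6,7] + [1,3,7] − [1,3,6].
This gives a 4×1 integer matrix of rank 1; reducing to Smith normal form yields diagonal entries (1).

From H_k ≅ ker(∂_k) / im(∂_{k+1}) we obtain:

  H_0: rank C_0 − rank ∂_1 = 7 − 5 = 2, and the invariant factors of ∂_1 are all 1, so H_0 ≅ Z^2.
  H_1: rank ker ∂_1 − rank ∂_2 = (9 − 5) − 3 = 1, and the invariant factors of ∂_2 are all 1, so H_1 ≅ Z.
  H_2: rank ker ∂_2 − rank ∂_3 = (4 − 3) − 1 = 0, and the invariant factors of ∂_3 are all 1, so H_2 ≅ 0.
  H_3: rank ker ∂_3 − rank ∂_4 = (1 − 1) − 0 = 0, and there is no ∂_4, so H_3 ≅ 0.

As a check, the Euler characteristic is 7 − 9 + 4 − 1 = 1, which agrees with 2 − 1 + 0 − 0 = 1.
(K is a triangulation of the disjoint union of the circle S^1 and the 3-simplex.)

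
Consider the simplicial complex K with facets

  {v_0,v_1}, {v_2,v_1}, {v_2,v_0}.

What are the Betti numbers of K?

b_0 = 1, b_1 = 1.

K has 3 vertices, 3 edges.
rank ∂_0 = 0, rank ∂_1 = 2 ⇒ b_0 = 3 − 0 − 2 = 1; all invariant factors of ∂_1 are 1 so no torsion. So H_0 = Z.
rank ∂_1 = 2, rank ∂_2 = 0 ⇒ b_1 = 3 − 2 − 0 = 1. So H_1 = Z.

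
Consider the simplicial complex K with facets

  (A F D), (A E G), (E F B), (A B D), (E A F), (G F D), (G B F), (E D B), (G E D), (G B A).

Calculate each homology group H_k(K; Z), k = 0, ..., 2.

We work with the vertex ordering A < B < D < E < F < G. The simplices of K, each written with vertices in increasing order, are:

  0-simplices (6): A, B, D, E, F, G
  1-simplices (15): AB, AD, AE, AF, AG, BD, BE, BF, BG, DE, DF, DG, EF, EG, FG
  2-simplices (10): ABD, ABG, ADF, AEF, AEG, BDE, BEF, BFG, DEG, DFG

Hence C_0 ≅ Z^6, C_1 ≅ Z^15, C_2 ≅ Z^10.

Boundary ∂_1: C_1 → C_0 sends each edge [p,q] (with p < q) to q − p. For instance
  ∂AG = G − A.
As a 6×15 matrix over Z this has rank 5, with invariant factors (1,1,1,1,1).

The boundary map ∂_2: C_2 → C_1 acts by ∂[p,q,r] = [q,r] − [p,r] + [p,q]. For instance
  ∂AEG = EG − AG + AE,
  ∂DEG = EG − DG + DE.
This gives a 15×10 integer matrix of rank 10; reducing to Smith normal form yields diagonal entries (1,1,1,1,1,1,1,1,1,2).

From H_k ≅ ker(∂_k) / im(∂_{k+1}) we obtain:

  H_0: rank C_0 − rank ∂_1 = 6 − 5 = 1, and the invariant factors of ∂_1 are all 1, so H_0 ≅ Z.
  H_1: rank ker ∂_1 − rank ∂_2 = (15 − 5) − 10 = 0, and ∂_2 has invariant factor 2 > 1, so H_1 ≅ Z_2.
  H_2: rank ker ∂_2 − rank ∂_3 = (10 − 10) − 0 = 0, and there is no ∂_3, so H_2 ≅ 0.

(K is a triangulation of the real projective plane RP^2.)

H_0 = Z,  H_1 = Z_2,  H_2 = 0.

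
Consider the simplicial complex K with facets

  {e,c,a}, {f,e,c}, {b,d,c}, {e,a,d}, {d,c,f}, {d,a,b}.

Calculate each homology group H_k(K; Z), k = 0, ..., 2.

We work with the vertex ordering a < b < c < d < e < f. The simplices of K, each written with vertices in increasing order, are:

  0-simplices (6): a, b, c, d, e, f
  1-simplices (12): ab, ac, ad, ae, bc, bd, cd, ce, cf, de, df, ef
  2-simplices (6): abd, ace, ade, bcd, cdf, cef

giving chain groups C_0 ≅ Z^6, C_1 ≅ Z^12, C_2 ≅ Z^6.

Boundary ∂_1: C_1 → C_0 is given by ∂[p,q] = [q] − [p].
As a 6×12 matrix over Z this has rank 5, with invariant factors (1,1,1,1,1).

The boundary map ∂_2: C_2 → C_1 acts by ∂[p,q,r] = [q,r] − [p,r] + [p,q]. For instance
  ∂ade = de − ae + ad,
  ∂cdf = df − cf + cd.
As a 12×6 matrix over Z this has rank 6, with invariant factors (1,1,1,1,1,1).

Computing H_k = (kernel of ∂_k) / (image of ∂_{k+1}):

  H_0: rank C_0 − rank ∂_1 = 6 − 5 = 1, and the invariant factors of ∂_1 are all 1, so H_0 ≅ Z.
  H_1: rank ker ∂_1 − rank ∂_2 = (12 − 5) − 6 = 1, and the invariant factors of ∂_2 are all 1, so H_1 ≅ Z.
  H_2: rank ker ∂_2 − rank ∂_3 = (6 − 6) − 0 = 0, and there is no ∂_3, so H_2 ≅ 0.

As a check, the Euler characteristic is 6 − 12 + 6 = 0, which agrees with 1 − 1 + 0 = 0.
(K is a triangulation of the cylinder S^1 x I.)

H_0 ≅ Z,  H_1 ≅ Z,  H_2 = 0.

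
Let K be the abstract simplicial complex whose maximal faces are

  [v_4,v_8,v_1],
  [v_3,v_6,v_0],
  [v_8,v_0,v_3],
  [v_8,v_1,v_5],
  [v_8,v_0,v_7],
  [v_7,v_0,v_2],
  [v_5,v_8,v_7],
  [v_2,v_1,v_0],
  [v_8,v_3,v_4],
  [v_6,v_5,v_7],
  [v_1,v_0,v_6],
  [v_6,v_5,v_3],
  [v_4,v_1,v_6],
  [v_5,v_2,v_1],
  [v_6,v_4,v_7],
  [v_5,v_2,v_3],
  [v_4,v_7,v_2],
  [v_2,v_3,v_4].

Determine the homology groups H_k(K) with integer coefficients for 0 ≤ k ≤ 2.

Take the total order v_0 < v_1 < v_2 < v_3 < v_4 < v_5 < v_6 < v_7 < v_8 on the vertex set. Then K (dimension 2) consists of the simplices:

  0-simplices (9): [v_0], [v_1], [v_2], [v_3], [v_4], [v_5], [v_6], [v_7], [v_8]
  1-simplices (27): (27 of them)
  2-simplices (18): (18 of them)

so the chain groups are C_0 ≅ Z^9, C_1 ≅ Z^27, C_2 ≅ Z^18.

Boundary ∂_1: C_1 → C_0 sends each edge [p,q] (with p < q) to q − p. For instance
  ∂[v_6,v_7] = [v_7] − [v_6].
The resulting 9×27 matrix has rank 8, and its Smith normal form has invariant factors (1,1,1,1,1,1,1,1).

Boundary ∂_2: C_2 → C_1 maps a triangle to the signed sum of its edges. For instance
  ∂[v_2,v_3,v_5] = [v_3,v_5] − [v_2,v_5] + [v_2,v_3],
  ∂[v_0,v_3,v_6] = [v_3,v_6] − [v_0,v_6] + [v_0,v_3].
As a 27×18 matrix over Z this has rank 17, with invariant factors (1,1,1,1,1,1,1,1,1,1,1,1,1,1,1,1,1).

From H_k ≅ ker(∂_k) / im(∂_{k+1}) we obtain:

  H_0: rank C_0 − rank ∂_1 = 9 − 8 = 1, and the invariant factors of ∂_1 are all 1, so H_0 ≅ Z.
  H_1: rank ker ∂_1 − rank ∂_2 = (27 − 8) − 17 = 2, and the invariant factors of ∂_2 are all 1, so H_1 ≅ Z^2.
  H_2: rank ker ∂_2 − rank ∂_3 = (18 − 17) − 0 = 1, and there is no ∂_3, so H_2 ≅ Z.

H_0 ≅ Z,  H_1 ≅ Z^2,  H_2 ≅ Z.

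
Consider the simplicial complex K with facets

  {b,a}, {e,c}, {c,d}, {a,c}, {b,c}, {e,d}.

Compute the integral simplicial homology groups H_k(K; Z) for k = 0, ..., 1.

Order the vertices as a < b < c < d < e. Listing each simplex with vertices in this order, K has dimension 1 with simplices:

  0-simplices (5): a, b, c, d, e
  1-simplices (6): ab, ac, bc, cd, ce, de

Hence C_0 ≅ Z^5, C_1 ≅ Z^6.

∂_1: C_1 → C_0 is given by ∂[p,q] = [q] − [p].
The 5×6 boundary matrix has rank 4 and Smith normal form diag(1,1,1,1).

From H_k ≅ ker(∂_k) / im(∂_{k+1}) we obtain:

  H_0: rank C_0 − rank ∂_1 = 5 − 4 = 1, and the invariant factors of ∂_1 are all 1, so H_0 ≅ Z.
  H_1: rank ker ∂_1 − rank ∂_2 = (6 − 4) − 0 = 2, and there is no ∂_2, so H_1 ≅ Z^2.

(K is a triangulation of a wedge of 2 circles.)

H_0 ≅ Z,  H_1 ≅ Z^2.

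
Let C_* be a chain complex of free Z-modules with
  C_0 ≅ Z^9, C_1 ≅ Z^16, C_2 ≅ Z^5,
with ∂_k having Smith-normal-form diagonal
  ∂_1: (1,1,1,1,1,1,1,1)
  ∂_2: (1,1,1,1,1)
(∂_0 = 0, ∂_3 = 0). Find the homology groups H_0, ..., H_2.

H_0: b_0 = 9 − 0 − 8 = 1; torsion from ∂_1 factors > 1: none. So H_0 ≅ Z.
H_1: b_1 = 16 − 8 − 5 = 3; torsion from ∂_2 factors > 1: none. So H_1 ≅ Z^3.
H_2: b_2 = 5 − 5 − 0 = 0; torsion from ∂_3 factors > 1: none. So H_2 ≅ 0.

H_0 ≅ Z,  H_1 ≅ Z^3,  H_2 = 0.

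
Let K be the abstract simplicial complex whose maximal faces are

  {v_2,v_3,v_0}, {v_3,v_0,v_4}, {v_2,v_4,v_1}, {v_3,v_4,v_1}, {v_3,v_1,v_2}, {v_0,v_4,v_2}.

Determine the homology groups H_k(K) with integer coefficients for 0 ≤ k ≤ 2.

H_0 = Z,  H_1 = 0,  H_2 = Z.

We work with the vertex ordering v_0 < v_1 < v_2 < v_3 < v_4. The simplices of K, each written with vertices in increasing order, are:

  0-simplices (5): [v_0], [v_1], [v_2], [v_3], [v_4]
  1-simplices (9): [v_0,v_2], [v_0,v_3], [v_0,v_4], [v_1,v_2], [v_1,v_3], [v_1,v_4], [v_2,v_3], [v_2,v_4], [v_3,v_4]
  2-simplices (6): [v_0,v_2,v_3], [v_0,v_2,v_4], [v_0,v_3,v_4], [v_1,v_2,v_3], [v_1,v_2,v_4], [v_1,v_3,v_4]

giving chain groups C_0 ≅ Z^5, C_1 ≅ Z^9, C_2 ≅ Z^6.

Boundary ∂_1: C_1 → C_0 maps an edge to its endpoints' difference, ∂[p,q] = q − p. For instance
  ∂[v_2,v_3] = [v_3] − [v_2].
The 5×9 boundary matrix has rank 4 and Smith normal form diag(1,1,1,1).

∂_2: C_2 → C_1 maps a triangle to the signed sum of its edges. For instance
  ∂[v_0,v_2,v_3] = [v_2,v_3] − [v_0,v_3] + [v_0,v_2],
  ∂[v_1,v_2,v_4] = [v_2,v_4] − [v_1,v_4] + [v_1,v_2].
The resulting 9×6 matrix has rank 5, and its Smith normal form has invariant factors (1,1,1,1,1).

From H_k ≅ ker(∂_k) / im(∂_{k+1}) we obtain:

  H_0: rank C_0 − rank ∂_1 = 5 − 4 = 1, and the invariant factors of ∂_1 are all 1, so H_0 = Z.
  H_1: rank ker ∂_1 − rank ∂_2 = (9 − 4) − 5 = 0, and the invariant factors of ∂_2 are all 1, so H_1 = 0.
  H_2: rank ker ∂_2 − rank ∂_3 = (6 − 5) − 0 = 1, and there is no ∂_3, so H_2 = Z.

As a check, the Euler characteristic is 5 − 9 + 6 = 2, which agrees with 1 − 0 + 1 = 2.
(K is a triangulation of the 2-sphere S^2.)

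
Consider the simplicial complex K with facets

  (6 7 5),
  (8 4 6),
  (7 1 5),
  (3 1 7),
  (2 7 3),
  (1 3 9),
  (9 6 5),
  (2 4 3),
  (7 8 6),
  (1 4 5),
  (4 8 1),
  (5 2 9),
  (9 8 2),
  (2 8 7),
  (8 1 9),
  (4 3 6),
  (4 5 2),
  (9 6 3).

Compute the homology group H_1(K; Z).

H_1 ≅ Z^2.

Order the vertices as 1 < 2 < 3 < 4 < 5 < 6 < 7 < 8 < 9. Listing each simplex with vertices in this order, K has dimension 2 with simplices:

  0-simplices (9): [1], [2], [3], [4], [5], [6], [7], [8], [9]
  1-simplices (27): (27 of them)
  2-simplices (18): [1,3,7], [1,3,9], [1,4,5], [1,4,8], [1,5,7], [1,8,9], [2,3,4], [2,3,7], [2,4,5], [2,5,9], [2,7,8], [2,8,9], [3,4,6], [3,6,9], [4,6,8], [5,6,7], [5,6,9], [6,7,8]

so the chain groups are C_0 ≅ Z^9, C_1 ≅ Z^27, C_2 ≅ Z^18.

Boundary ∂_1: C_1 → C_0 maps an edge to its endpoints' difference, ∂[p,q] = q − p. For instance
  ∂[1,4] = [4] − [1].
The 9×27 boundary matrix has rank 8 and Smith normal form diag(1,1,1,1,1,1,1,1).

The boundary map ∂_2: C_2 → C_1 sends each 2-simplex [p,q,r] to [q,r] − [p,r] + [p,q]. For instance
  ∂[2,4,5] = [4,5] − [2,5] + [2,4],
  ∂[2,3,7] = [3,7] − [2,7] + [2,3].
This gives a 27×18 integer matrix of rank 17; reducing to Smith normal form yields diagonal entries (1,1,1,1,1,1,1,1,1,1,1,1,1,1,1,1,1).

Now H_k = ker ∂_k / im ∂_{k+1}, so:

  H_1: rank ker ∂_1 − rank ∂_2 = (27 − 8) − 17 = 2, and the invariant factors of ∂_2 are all 1, so H_1 ≅ Z^2.

(K is a triangulation of the torus T^2.)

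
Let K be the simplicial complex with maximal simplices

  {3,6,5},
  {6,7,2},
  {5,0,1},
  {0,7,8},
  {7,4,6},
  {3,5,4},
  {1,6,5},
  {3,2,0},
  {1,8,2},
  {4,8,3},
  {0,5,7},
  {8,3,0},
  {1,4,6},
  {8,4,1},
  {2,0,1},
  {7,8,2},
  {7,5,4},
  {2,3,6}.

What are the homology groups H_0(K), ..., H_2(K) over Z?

Order the vertices as 0 < 1 < 2 < 3 < 4 < 5 < 6 < 7 < 8. Listing each simplex with vertices in this order, K has dimension 2 with simplices:

  0-simplices (9): [0], [1], [2], [3], [4], [5], [6], [7], [8]
  1-simplices (27): (27 of them)
  2-simplices (18): [0,1,2], [0,1,5], [0,2,3], [0,3,8], [0,5,7], [0,7,8], [1,2,8], [1,4,6], [1,4,8], [1,5,6], [2,3,6], [2,6,7], [2,7,8], [3,4,5], [3,4,8], [3,5,6], [4,5,7], [4,6,7]

so the chain groups are C_0 ≅ Z^9, C_1 ≅ Z^27, C_2 ≅ Z^18.

∂_1: C_1 → C_0 maps an edge to its endpoints' difference, ∂[p,q] = q − p.
As a 9×27 matrix over Z this has rank 8, with invariant factors (1,1,1,1,1,1,1,1).

∂_2: C_2 → C_1 sends each 2-simplex [p,q,r] to [q,r] − [p,r] + [p,q]. For instance
  ∂[0,2,3] = [2,3] − [0,3] + [0,2],
  ∂[0,1,5] = [1,5] − [0,5] + [0,1].
This gives a 27×18 integer matrix of rank 18; reducing to Smith normal form yields diagonal entries (1,1,1,1,1,1,1,1,1,1,1,1,1,1,1,1,1,2).

Computing H_k = (kernel of ∂_k) / (image of ∂_{k+1}):

  H_0: rank C_0 − rank ∂_1 = 9 − 8 = 1, and the invariant factors of ∂_1 are all 1, so H_0 = Z.
  H_1: rank ker ∂_1 − rank ∂_2 = (27 − 8) − 18 = 1, and ∂_2 has invariant factor 2 > 1, so H_1 = Z ⊕ Z/2.
  H_2: rank ker ∂_2 − rank ∂_3 = (18 − 18) − 0 = 0, and there is no ∂_3, so H_2 = 0.

As a check, the Euler characteristic is 9 − 27 + 18 = 0, which agrees with 1 − 1 + 0 = 0.
(K is a triangulation of the Klein bottle.)

H_0 ≅ Z,  H_1 ≅ Z ⊕ Z/2,  H_2 = 0.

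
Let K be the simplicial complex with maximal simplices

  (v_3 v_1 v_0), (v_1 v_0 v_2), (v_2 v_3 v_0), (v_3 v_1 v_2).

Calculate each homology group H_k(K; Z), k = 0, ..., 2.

Take the total order v_0 < v_1 < v_2 < v_3 on the vertex set. Then K (dimension 2) consists of the simplices:

  0-simplices (4): [v_0], [v_1], [v_2], [v_3]
  1-simplices (6): [v_0,v_1], [v_0,v_2], [v_0,v_3], [v_1,v_2], [v_1,v_3], [v_2,v_3]
  2-simplices (4): [v_0,v_1,v_2], [v_0,v_1,v_3], [v_0,v_2,v_3], [v_1,v_2,v_3]

Hence C_0 ≅ Z^4, C_1 ≅ Z^6, C_2 ≅ Z^4.

Boundary ∂_1: C_1 → C_0 sends each edge [p,q] (with p < q) to q − p. For instance
  ∂[v_1,v_3] = [v_3] − [v_1].
This gives a 4×6 integer matrix of rank 3; reducing to Smith normal form yields diagonal entries (1,1,1).

The boundary map ∂_2: C_2 → C_1 maps a triangle to the signed sum of its edges. For instance
  ∂[v_1,v_2,v_3] = [v_2,v_3] − [v_1,v_3] + [v_1,v_2],
  ∂[v_0,v_1,v_2] = [v_1,v_2] − [v_0,v_2] + [v_0,v_1].
The 6×4 boundary matrix has rank 3 and Smith normal form diag(1,1,1).

From H_k ≅ ker(∂_k) / im(∂_{k+1}) we obtain:

  H_0: rank C_0 − rank ∂_1 = 4 − 3 = 1, and the invariant factors of ∂_1 are all 1, so H_0 ≅ Z.
  H_1: rank ker ∂_1 − rank ∂_2 = (6 − 3) − 3 = 0, and the invariant factors of ∂_2 are all 1, so H_1 ≅ 0.
  H_2: rank ker ∂_2 − rank ∂_3 = (4 − 3) − 0 = 1, and there is no ∂_3, so H_2 ≅ Z.

(K is a triangulation of the 2-sphere S^2.)

H_0 ≅ Z,  H_1 = 0,  H_2 ≅ Z.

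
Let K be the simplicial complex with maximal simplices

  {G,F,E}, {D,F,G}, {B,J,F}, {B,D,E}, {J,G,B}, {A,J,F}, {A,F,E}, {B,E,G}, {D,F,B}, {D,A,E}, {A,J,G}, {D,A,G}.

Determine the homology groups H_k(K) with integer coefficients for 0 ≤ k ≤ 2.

We work with the vertex ordering A < B < D < E < F < G < J. The simplices of K, each written with vertices in increasing order, are:

  0-simplices (7): A, B, D, E, F, G, J
  1-simplices (18): AD, AE, AF, AG, AJ, BD, BE, BF, BG, BJ, DE, DF, DG, EF, EG, FG, FJ, GJ
  2-simplices (12): ADE, ADG, AEF, AFJ, AGJ, BDE, BDF, BEG, BFJ, BGJ, DFG, EFG

so the chain groups are C_0 ≅ Z^7, C_1 ≅ Z^18, C_2 ≅ Z^12.

Boundary ∂_1: C_1 → C_0 is given by ∂[p,q] = [q] − [p].
As a 7×18 matrix over Z this has rank 6, with invariant factors (1,1,1,1,1,1).

Boundary ∂_2: C_2 → C_1 acts by ∂[p,q,r] = [q,r] − [p,r] + [p,q]. For instance
  ∂BDE = DE − BE + BD,
  ∂EFG = FG − EG + EF.
This gives a 18×12 integer matrix of rank 12; reducing to Smith normal form yields diagonal entries (1,1,1,1,1,1,1,1,1,1,1,2).

Now H_k = ker ∂_k / im ∂_{k+1}, so:

  H_0: rank C_0 − rank ∂_1 = 7 − 6 = 1, and the invariant factors of ∂_1 are all 1, so H_0 ≅ Z.
  H_1: rank ker ∂_1 − rank ∂_2 = (18 − 6) − 12 = 0, and ∂_2 has invariant factor 2 > 1, so H_1 ≅ Z/2.
  H_2: rank ker ∂_2 − rank ∂_3 = (12 − 12) − 0 = 0, and there is no ∂_3, so H_2 ≅ 0.

As a check, the Euler characteristic is 7 − 18 + 12 = 1, which agrees with 1 − 0 + 0 = 1.

H_0 = Z,  H_1 = Z/2,  H_2 = 0.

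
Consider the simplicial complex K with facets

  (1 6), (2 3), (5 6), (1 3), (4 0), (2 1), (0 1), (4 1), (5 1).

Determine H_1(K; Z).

Take the total order 0 < 1 < 2 < 3 < 4 < 5 < 6 on the vertex set. Then K (dimension 1) consists of the simplices:

  0-simplices (7): [0], [1], [2], [3], [4], [5], [6]
  1-simplices (9): [0,1], [0,4], [1,2], [1,3], [1,4], [1,5], [1,6], [2,3], [5,6]

so the chain groups are C_0 ≅ Z^7, C_1 ≅ Z^9.

Boundary ∂_1: C_1 → C_0 maps an edge to its endpoints' difference, ∂[p,q] = q − p. For instance
  ∂[1,3] = [3] − [1].
This gives a 7×9 integer matrix of rank 6; reducing to Smith normal form yields diagonal entries (1,1,1,1,1,1).

From H_k ≅ ker(∂_k) / im(∂_{k+1}) we obtain:

  H_1: rank ker ∂_1 − rank ∂_2 = (9 − 6) − 0 = 3, and there is no ∂_2, so H_1 ≅ Z^3.

H_1 = Z^3.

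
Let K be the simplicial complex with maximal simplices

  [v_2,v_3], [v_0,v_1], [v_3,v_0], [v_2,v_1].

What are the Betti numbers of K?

Take the total order v_0 < v_1 < v_2 < v_3 on the vertex set. Then K (dimension 1) consists of the simplices:

  0-simplices (4): [v_0], [v_1], [v_2], [v_3]
  1-simplices (4): [v_0,v_1], [v_0,v_3], [v_1,v_2], [v_2,v_3]

so the chain groups are C_0 ≅ Z^4, C_1 ≅ Z^4.

Boundary ∂_1: C_1 → C_0 is given by ∂[p,q] = [q] − [p]. For instance
  ∂[v_0,v_1] = [v_1] − [v_0].
This gives a 4×4 integer matrix of rank 3; reducing to Smith normal form yields diagonal entries (1,1,1).

Reading off H_k = ker ∂_k / im ∂_{k+1}:

  H_0: rank C_0 − rank ∂_1 = 4 − 3 = 1, and the invariant factors of ∂_1 are all 1, so H_0 ≅ Z.
  H_1: rank ker ∂_1 − rank ∂_2 = (4 − 3) − 0 = 1, and there is no ∂_2, so H_1 ≅ Z.

Hence the Betti numbers are b_0 = 1, b_1 = 1.

b_0 = 1, b_1 = 1.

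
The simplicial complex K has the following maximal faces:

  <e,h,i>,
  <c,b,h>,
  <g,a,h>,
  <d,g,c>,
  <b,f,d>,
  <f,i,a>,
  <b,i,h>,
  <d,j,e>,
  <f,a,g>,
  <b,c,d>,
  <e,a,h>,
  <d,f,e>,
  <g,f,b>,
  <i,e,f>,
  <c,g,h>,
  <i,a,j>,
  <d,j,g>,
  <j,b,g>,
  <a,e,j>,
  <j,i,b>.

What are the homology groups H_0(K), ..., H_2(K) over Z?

K has 10 vertices, 30 edges, 20 triangles.
rank ∂_0 = 0, rank ∂_1 = 9 ⇒ b_0 = 10 − 0 − 9 = 1; all invariant factors of ∂_1 are 1 so no torsion. So H_0 = Z.
rank ∂_1 = 9, rank ∂_2 = 20 ⇒ b_1 = 30 − 9 − 20 = 1; ∂_2 has invariant factor(s) [2] giving torsion. So H_1 = Z ⊕ Z_2.
rank ∂_2 = 20, rank ∂_3 = 0 ⇒ b_2 = 20 − 20 − 0 = 0. So H_2 = 0.

H_0 ≅ Z,  H_1 ≅ Z ⊕ Z_2,  H_2 = 0.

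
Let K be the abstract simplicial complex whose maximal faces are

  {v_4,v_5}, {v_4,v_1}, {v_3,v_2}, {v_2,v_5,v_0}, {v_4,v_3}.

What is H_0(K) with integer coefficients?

H_0 = Z.

We work with the vertex ordering v_0 < v_1 < v_2 < v_3 < v_4 < v_5. The simplices of K, each written with vertices in increasing order, are:

  0-simplices (6): [v_0], [v_1], [v_2], [v_3], [v_4], [v_5]
  1-simplices (7): [v_0,v_2], [v_0,v_5], [v_1,v_4], [v_2,v_3], [v_2,v_5], [v_3,v_4], [v_4,v_5]
  2-simplices (1): [v_0,v_2,v_5]

so the chain groups are C_0 ≅ Z^6, C_1 ≅ Z^7, C_2 ≅ Z^1.

The boundary map ∂_1: C_1 → C_0 is given by ∂[p,q] = [q] − [p]. For instance
  ∂[v_3,v_4] = [v_4] − [v_3].
The resulting 6×7 matrix has rank 5, and its Smith normal form has invariant factors (1,1,1,1,1).

The boundary map ∂_2: C_2 → C_1 acts by ∂[p,q,r] = [q,r] − [p,r] + [p,q]. For instance
  ∂[v_0,v_2,v_5] = [v_2,v_5] − [v_0,v_5] + [v_0,v_2].
The 7×1 boundary matrix has rank 1 and Smith normal form diag(1).

From H_k ≅ ker(∂_k) / im(∂_{k+1}) we obtain:

  H_0: rank C_0 − rank ∂_1 = 6 − 5 = 1, and the invariant factors of ∂_1 are all 1, so H_0 ≅ Z.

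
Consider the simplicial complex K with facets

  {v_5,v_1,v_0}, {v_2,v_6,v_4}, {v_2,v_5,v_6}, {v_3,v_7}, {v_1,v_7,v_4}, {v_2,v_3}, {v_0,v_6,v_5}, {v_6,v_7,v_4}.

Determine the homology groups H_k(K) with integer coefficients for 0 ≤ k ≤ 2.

H_0 = Z,  H_1 = Z^2,  H_2 = 0.

We work with the vertex ordering v_0 < v_1 < v_2 < v_3 < v_4 < v_5 < v_6 < v_7. The simplices of K, each written with vertices in increasing order, are:

  0-simplices (8): [v_0], [v_1], [v_2], [v_3], [v_4], [v_5], [v_6], [v_7]
  1-simplices (15): (15 of them)
  2-simplices (6): [v_0,v_1,v_5], [v_0,v_5,v_6], [v_1,v_4,v_7], [v_2,v_4,v_6], [v_2,v_5,v_6], [v_4,v_6,v_7]

giving chain groups C_0 ≅ Z^8, C_1 ≅ Z^15, C_2 ≅ Z^6.

The boundary map ∂_1: C_1 → C_0 sends each edge [p,q] (with p < q) to q − p. For instance
  ∂[v_2,v_5] = [v_5] − [v_2].
The resulting 8×15 matrix has rank 7, and its Smith normal form has invariant factors (1,1,1,1,1,1,1).

Boundary ∂_2: C_2 → C_1 sends each 2-simplex [p,q,r] to [q,r] − [p,r] + [p,q]. For instance
  ∂[v_0,v_5,v_6] = [v_5,v_6] − [v_0,v_6] + [v_0,v_5],
  ∂[v_4,v_6,v_7] = [v_6,v_7] − [v_4,v_7] + [v_4,v_6].
This gives a 15×6 integer matrix of rank 6; reducing to Smith normal form yields diagonal entries (1,1,1,1,1,1).

Reading off H_k = ker ∂_k / im ∂_{k+1}:

  H_0: rank C_0 − rank ∂_1 = 8 − 7 = 1, and the invariant factors of ∂_1 are all 1, so H_0 ≅ Z.
  H_1: rank ker ∂_1 − rank ∂_2 = (15 − 7) − 6 = 2, and the invariant factors of ∂_2 are all 1, so H_1 ≅ Z^2.
  H_2: rank ker ∂_2 − rank ∂_3 = (6 − 6) − 0 = 0, and there is no ∂_3, so H_2 ≅ 0.

As a check, the Euler characteristic is 8 − 15 + 6 = -1, which agrees with 1 − 2 + 0 = -1.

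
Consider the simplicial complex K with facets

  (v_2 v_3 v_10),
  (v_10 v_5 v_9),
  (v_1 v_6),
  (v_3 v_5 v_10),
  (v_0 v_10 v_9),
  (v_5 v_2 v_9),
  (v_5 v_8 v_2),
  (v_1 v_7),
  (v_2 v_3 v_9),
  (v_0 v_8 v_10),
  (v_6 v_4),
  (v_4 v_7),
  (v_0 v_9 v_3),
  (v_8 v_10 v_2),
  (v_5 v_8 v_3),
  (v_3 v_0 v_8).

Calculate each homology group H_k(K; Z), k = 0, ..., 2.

Fix the vertex order v_0 < v_1 < v_2 < v_3 < v_4 < v_5 < v_6 < v_7 < v_8 < v_9 < v_10 and write every simplex with vertices in increasing order. Then dim K = 2 and the simplices of K are:

  0-simplices (11): [v_0], [v_1], [v_2], [v_3], [v_4], [v_5], [v_6], [v_7], [v_8], [v_9], [v_10]
  1-simplices (22): (22 of them)
  2-simplices (12): (12 of them)

so the chain groups are C_0 ≅ Z^11, C_1 ≅ Z^22, C_2 ≅ Z^12.

The boundary map ∂_1: C_1 → C_0 sends each edge [p,q] (with p < q) to q − p. For instance
  ∂[v_0,v_8] = [v_8] − [v_0].
This gives a 11×22 integer matrix of rank 9; reducing to Smith normal form yields diagonal entries (1,1,1,1,1,1,1,1,1).

Boundary ∂_2: C_2 → C_1 maps a triangle to the signed sum of its edges. For instance
  ∂[v_2,v_8,v_10] = [v_8,v_10] − [v_2,v_10] + [v_2,v_8],
  ∂[v_3,v_5,v_10] = [v_5,v_10] − [v_3,v_10] + [v_3,v_5].
The resulting 22×12 matrix has rank 12, and its Smith normal form has invariant factors (1,1,1,1,1,1,1,1,1,1,1,2).

From H_k ≅ ker(∂_k) / im(∂_{k+1}) we obtain:

  H_0: rank C_0 − rank ∂_1 = 11 − 9 = 2, and the invariant factors of ∂_1 are all 1, so H_0 = Z^2.
  H_1: rank ker ∂_1 − rank ∂_2 = (22 − 9) − 12 = 1, and ∂_2 has invariant factor 2 > 1, so H_1 = Z ⊕ Z/2Z.
  H_2: rank ker ∂_2 − rank ∂_3 = (12 − 12) − 0 = 0, and there is no ∂_3, so H_2 = 0.

H_0 = Z^2,  H_1 = Z ⊕ Z/2Z,  H_2 = 0.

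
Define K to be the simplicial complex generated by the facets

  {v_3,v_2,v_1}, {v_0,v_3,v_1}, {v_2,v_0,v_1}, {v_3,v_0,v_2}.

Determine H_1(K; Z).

Fix the vertex order v_0 < v_1 < v_2 < v_3 and write every simplex with vertices in increasing order. Then dim K = 2 and the simplices of K are:

  0-simplices (4): [v_0], [v_1], [v_2], [v_3]
  1-simplices (6): [v_0,v_1], [v_0,v_2], [v_0,v_3], [v_1,v_2], [v_1,v_3], [v_2,v_3]
  2-simplices (4): [v_0,v_1,v_2], [v_0,v_1,v_3], [v_0,v_2,v_3], [v_1,v_2,v_3]

giving chain groups C_0 ≅ Z^4, C_1 ≅ Z^6, C_2 ≅ Z^4.

The boundary map ∂_1: C_1 → C_0 maps an edge to its endpoints' difference, ∂[p,q] = q − p.
The 4×6 boundary matrix has rank 3 and Smith normal form diag(1,1,1).

The boundary map ∂_2: C_2 → C_1 sends each 2-simplex [p,q,r] to [q,r] − [p,r] + [p,q]. For instance
  ∂[v_1,v_2,v_3] = [v_2,v_3] − [v_1,v_3] + [v_1,v_2],
  ∂[v_0,v_1,v_2] = [v_1,v_2] − [v_0,v_2] + [v_0,v_1].
This gives a 6×4 integer matrix of rank 3; reducing to Smith normal form yields diagonal entries (1,1,1).

From H_k ≅ ker(∂_k) / im(∂_{k+1}) we obtain:

  H_1: rank ker ∂_1 − rank ∂_2 = (6 − 3) − 3 = 0, and the invariant factors of ∂_2 are all 1, so H_1 ≅ 0.

H_1 ≅ 0.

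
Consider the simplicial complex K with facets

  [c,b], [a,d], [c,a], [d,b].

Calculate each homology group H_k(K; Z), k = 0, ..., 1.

We work with the vertex ordering a < b < c < d. The simplices of K, each written with vertices in increasing order, are:

  0-simplices (4): a, b, c, d
  1-simplices (4): ac, ad, bc, bd

Hence C_0 ≅ Z^4, C_1 ≅ Z^4.

∂_1: C_1 → C_0 maps an edge to its endpoints' difference, ∂[p,q] = q − p.
This gives a 4×4 integer matrix of rank 3; reducing to Smith normal form yields diagonal entries (1,1,1).

Now H_k = ker ∂_k / im ∂_{k+1}, so:

  H_0: rank C_0 − rank ∂_1 = 4 − 3 = 1, and the invariant factors of ∂_1 are all 1, so H_0 = Z.
  H_1: rank ker ∂_1 − rank ∂_2 = (4 − 3) − 0 = 1, and there is no ∂_2, so H_1 = Z.

H_0 = Z,  H_1 = Z.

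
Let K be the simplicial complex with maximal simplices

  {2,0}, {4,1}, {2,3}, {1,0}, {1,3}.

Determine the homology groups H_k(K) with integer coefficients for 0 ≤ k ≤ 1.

H_0 ≅ Z,  H_1 ≅ Z.

We work with the vertex ordering 0 < 1 < 2 < 3 < 4. The simplices of K, each written with vertices in increasing order, are:

  0-simplices (5): [0], [1], [2], [3], [4]
  1-simplices (5): [0,1], [0,2], [1,3], [1,4], [2,3]

Hence C_0 ≅ Z^5, C_1 ≅ Z^5.

Boundary ∂_1: C_1 → C_0 maps an edge to its endpoints' difference, ∂[p,q] = q − p. For instance
  ∂[0,2] = [2] − [0].
The 5×5 boundary matrix has rank 4 and Smith normal form diag(1,1,1,1).

Computing H_k = (kernel of ∂_k) / (image of ∂_{k+1}):

  H_0: rank C_0 − rank ∂_1 = 5 − 4 = 1, and the invariant factors of ∂_1 are all 1, so H_0 = Z.
  H_1: rank ker ∂_1 − rank ∂_2 = (5 − 4) − 0 = 1, and there is no ∂_2, so H_1 = Z.

As a check, the Euler characteristic is 5 − 5 = 0, which agrees with 1 − 1 = 0.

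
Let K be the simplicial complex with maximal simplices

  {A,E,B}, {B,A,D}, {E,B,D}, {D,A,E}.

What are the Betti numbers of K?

b_0 = 1, b_1 = 0, b_2 = 1.

We work with the vertex ordering A < B < D < E. The simplices of K, each written with vertices in increasing order, are:

  0-simplices (4): A, B, D, E
  1-simplices (6): AB, AD, AE, BD, BE, DE
  2-simplices (4): ABD, ABE, ADE, BDE

so the chain groups are C_0 ≅ Z^4, C_1 ≅ Z^6, C_2 ≅ Z^4.

The boundary map ∂_1: C_1 → C_0 maps an edge to its endpoints' difference, ∂[p,q] = q − p. For instance
  ∂DE = E − D.
The resulting 4×6 matrix has rank 3, and its Smith normal form has invariant factors (1,1,1).

The boundary map ∂_2: C_2 → C_1 sends each 2-simplex [p,q,r] to [q,r] − [p,r] + [p,q]. For instance
  ∂BDE = DE − BE + BD,
  ∂ABE = BE − AE + AB.
As a 6×4 matrix over Z this has rank 3, with invariant factors (1,1,1).

Computing H_k = (kernel of ∂_k) / (image of ∂_{k+1}):

  H_0: rank C_0 − rank ∂_1 = 4 − 3 = 1, and the invariant factors of ∂_1 are all 1, so H_0 ≅ Z.
  H_1: rank ker ∂_1 − rank ∂_2 = (6 − 3) − 3 = 0, and the invariant factors of ∂_2 are all 1, so H_1 ≅ 0.
  H_2: rank ker ∂_2 − rank ∂_3 = (4 − 3) − 0 = 1, and there is no ∂_3, so H_2 ≅ Z.

As a check, the Euler characteristic is 4 − 6 + 4 = 2, which agrees with 1 − 0 + 1 = 2.
(K is a triangulation of the 2-sphere S^2.)

Hence the Betti numbers are b_0 = 1, b_1 = 0, b_2 = 1.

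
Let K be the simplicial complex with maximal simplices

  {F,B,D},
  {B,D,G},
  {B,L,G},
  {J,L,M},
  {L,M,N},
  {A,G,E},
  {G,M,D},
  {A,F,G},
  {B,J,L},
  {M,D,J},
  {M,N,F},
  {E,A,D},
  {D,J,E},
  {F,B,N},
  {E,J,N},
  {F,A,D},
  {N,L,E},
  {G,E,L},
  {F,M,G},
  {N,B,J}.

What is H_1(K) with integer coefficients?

Order the vertices as A < B < D < E < F < G < J < L < M < N. Listing each simplex with vertices in this order, K has dimension 2 with simplices:

  0-simplices (10): A, B, D, E, F, G, J, L, M, N
  1-simplices (30): AD, AE, AF, AG, BD, BF, BG, BJ, BL, BN, DE, DF, DG, DJ, DM, EG, EJ, EL, EN, FG, FM, FN, GL, GM, JL, JM, JN, LM, LN, MN
  2-simplices (20): ADE, ADF, AEG, AFG, BDF, BDG, BFN, BGL, BJL, BJN, DEJ, DGM, DJM, EGL, EJN, ELN, FGM, FMN, JLM, LMN

Hence C_0 ≅ Z^10, C_1 ≅ Z^30, C_2 ≅ Z^20.

∂_1: C_1 → C_0 sends each edge [p,q] (with p < q) to q − p. For instance
  ∂GL = L − G.
As a 10×30 matrix over Z this has rank 9, with invariant factors (1,1,1,1,1,1,1,1,1).

Boundary ∂_2: C_2 → C_1 maps a triangle to the signed sum of its edges. For instance
  ∂AFG = FG − AG + AF,
  ∂EJN = JN − EN + EJ.
The 30×20 boundary matrix has rank 20 and Smith normal form diag(1,1,1,1,1,1,1,1,1,1,1,1,1,1,1,1,1,1,1,2).

From H_k ≅ ker(∂_k) / im(∂_{k+1}) we obtain:

  H_1: rank ker ∂_1 − rank ∂_2 = (30 − 9) − 20 = 1, and ∂_2 has invariant factor 2 > 1, so H_1 ≅ Z ⊕ Z/2Z.

(K is a triangulation of the Klein bottle.)

H_1 ≅ Z ⊕ Z/2Z.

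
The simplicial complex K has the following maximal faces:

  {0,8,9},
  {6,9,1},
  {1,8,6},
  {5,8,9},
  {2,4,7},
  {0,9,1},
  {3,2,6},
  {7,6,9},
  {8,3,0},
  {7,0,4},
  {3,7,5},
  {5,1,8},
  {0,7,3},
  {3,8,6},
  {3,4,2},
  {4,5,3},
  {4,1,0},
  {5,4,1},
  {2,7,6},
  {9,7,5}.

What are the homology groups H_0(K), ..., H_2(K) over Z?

H_0 ≅ Z,  H_1 ≅ Z ⊕ Z/2,  H_2 = 0.

Take the total order 0 < 1 < 2 < 3 < 4 < 5 < 6 < 7 < 8 < 9 on the vertex set. Then K (dimension 2) consists of the simplices:

  0-simplices (10): [0], [1], [2], [3], [4], [5], [6], [7], [8], [9]
  1-simplices (30): (30 of them)
  2-simplices (20): (20 of them)

Hence C_0 ≅ Z^10, C_1 ≅ Z^30, C_2 ≅ Z^20.

Boundary ∂_1: C_1 → C_0 is given by ∂[p,q] = [q] − [p]. For instance
  ∂[3,4] = [4] − [3].
The resulting 10×30 matrix has rank 9, and its Smith normal form has invariant factors (1,1,1,1,1,1,1,1,1).

Boundary ∂_2: C_2 → C_1 maps a triangle to the signed sum of its edges. For instance
  ∂[2,3,4] = [3,4] − [2,4] + [2,3],
  ∂[3,4,5] = [4,5] − [3,5] + [3,4].
The resulting 30×20 matrix has rank 20, and its Smith normal form has invariant factors (1,1,1,1,1,1,1,1,1,1,1,1,1,1,1,1,1,1,1,2).

From H_k ≅ ker(∂_k) / im(∂_{k+1}) we obtain:

  H_0: rank C_0 − rank ∂_1 = 10 − 9 = 1, and the invariant factors of ∂_1 are all 1, so H_0 = Z.
  H_1: rank ker ∂_1 − rank ∂_2 = (30 − 9) − 20 = 1, and ∂_2 has invariant factor 2 > 1, so H_1 = Z ⊕ Z/2.
  H_2: rank ker ∂_2 − rank ∂_3 = (20 − 20) − 0 = 0, and there is no ∂_3, so H_2 = 0.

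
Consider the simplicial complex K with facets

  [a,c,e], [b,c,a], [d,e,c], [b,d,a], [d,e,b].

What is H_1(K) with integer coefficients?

H_1 ≅ Z.

We work with the vertex ordering a < b < c < d < e. The simplices of K, each written with vertices in increasing order, are:

  0-simplices (5): a, b, c, d, e
  1-simplices (10): ab, ac, ad, ae, bc, bd, be, cd, ce, de
  2-simplices (5): abc, abd, ace, bde, cde

giving chain groups C_0 ≅ Z^5, C_1 ≅ Z^10, C_2 ≅ Z^5.

The boundary map ∂_1: C_1 → C_0 maps an edge to its endpoints' difference, ∂[p,q] = q − p. For instance
  ∂ac = c − a.
As a 5×10 matrix over Z this has rank 4, with invariant factors (1,1,1,1).

Boundary ∂_2: C_2 → C_1 acts by ∂[p,q,r] = [q,r] − [p,r] + [p,q]. For instance
  ∂abd = bd − ad + ab,
  ∂ace = ce − ae + ac.
The resulting 10×5 matrix has rank 5, and its Smith normal form has invariant factors (1,1,1,1,1).

From H_k ≅ ker(∂_k) / im(∂_{k+1}) we obtain:

  H_1: rank ker ∂_1 − rank ∂_2 = (10 − 4) − 5 = 1, and the invariant factors of ∂_2 are all 1, so H_1 = Z.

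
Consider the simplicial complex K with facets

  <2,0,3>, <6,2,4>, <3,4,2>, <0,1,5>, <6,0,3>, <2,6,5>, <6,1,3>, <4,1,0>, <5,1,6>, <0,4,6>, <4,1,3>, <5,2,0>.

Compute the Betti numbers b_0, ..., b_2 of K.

b_0 = 1, b_1 = 0, b_2 = 0.

Fix the vertex order 0 < 1 < 2 < 3 < 4 < 5 < 6 and write every simplex with vertices in increasing order. Then dim K = 2 and the simplices of K are:

  0-simplices (7): [0], [1], [2], [3], [4], [5], [6]
  1-simplices (18): [0,1], [0,2], [0,3], [0,4], [0,5], [0,6], [1,3], [1,4], [1,5], [1,6], [2,3], [2,4], [2,5], [2,6], [3,4], [3,6], [4,6], [5,6]
  2-simplices (12): [0,1,4], [0,1,5], [0,2,3], [0,2,5], [0,3,6], [0,4,6], [1,3,4], [1,3,6], [1,5,6], [2,3,4], [2,4,6], [2,5,6]

Hence C_0 ≅ Z^7, C_1 ≅ Z^18, C_2 ≅ Z^12.

The boundary map ∂_1: C_1 → C_0 maps an edge to its endpoints' difference, ∂[p,q] = q − p. For instance
  ∂[1,3] = [3] − [1].
This gives a 7×18 integer matrix of rank 6; reducing to Smith normal form yields diagonal entries (1,1,1,1,1,1).

Boundary ∂_2: C_2 → C_1 acts by ∂[p,q,r] = [q,r] − [p,r] + [p,q]. For instance
  ∂[1,5,6] = [5,6] − [1,6] + [1,5],
  ∂[0,1,5] = [1,5] − [0,5] + [0,1].
The resulting 18×12 matrix has rank 12, and its Smith normal form has invariant factors (1,1,1,1,1,1,1,1,1,1,1,2).

Reading off H_k = ker ∂_k / im ∂_{k+1}:

  H_0: rank C_0 − rank ∂_1 = 7 − 6 = 1, and the invariant factors of ∂_1 are all 1, so H_0 ≅ Z.
  H_1: rank ker ∂_1 − rank ∂_2 = (18 − 6) − 12 = 0, and ∂_2 has invariant factor 2 > 1, so H_1 ≅ Z/2.
  H_2: rank ker ∂_2 − rank ∂_3 = (12 − 12) − 0 = 0, and there is no ∂_3, so H_2 ≅ 0.

Hence the Betti numbers are b_0 = 1, b_1 = 0, b_2 = 0.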